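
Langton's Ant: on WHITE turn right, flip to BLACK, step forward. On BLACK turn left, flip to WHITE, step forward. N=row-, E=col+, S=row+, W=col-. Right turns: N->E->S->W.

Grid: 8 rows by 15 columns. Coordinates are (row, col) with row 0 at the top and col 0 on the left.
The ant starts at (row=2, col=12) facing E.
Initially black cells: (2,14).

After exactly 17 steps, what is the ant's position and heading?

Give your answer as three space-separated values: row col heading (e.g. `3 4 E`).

Step 1: on WHITE (2,12): turn R to S, flip to black, move to (3,12). |black|=2
Step 2: on WHITE (3,12): turn R to W, flip to black, move to (3,11). |black|=3
Step 3: on WHITE (3,11): turn R to N, flip to black, move to (2,11). |black|=4
Step 4: on WHITE (2,11): turn R to E, flip to black, move to (2,12). |black|=5
Step 5: on BLACK (2,12): turn L to N, flip to white, move to (1,12). |black|=4
Step 6: on WHITE (1,12): turn R to E, flip to black, move to (1,13). |black|=5
Step 7: on WHITE (1,13): turn R to S, flip to black, move to (2,13). |black|=6
Step 8: on WHITE (2,13): turn R to W, flip to black, move to (2,12). |black|=7
Step 9: on WHITE (2,12): turn R to N, flip to black, move to (1,12). |black|=8
Step 10: on BLACK (1,12): turn L to W, flip to white, move to (1,11). |black|=7
Step 11: on WHITE (1,11): turn R to N, flip to black, move to (0,11). |black|=8
Step 12: on WHITE (0,11): turn R to E, flip to black, move to (0,12). |black|=9
Step 13: on WHITE (0,12): turn R to S, flip to black, move to (1,12). |black|=10
Step 14: on WHITE (1,12): turn R to W, flip to black, move to (1,11). |black|=11
Step 15: on BLACK (1,11): turn L to S, flip to white, move to (2,11). |black|=10
Step 16: on BLACK (2,11): turn L to E, flip to white, move to (2,12). |black|=9
Step 17: on BLACK (2,12): turn L to N, flip to white, move to (1,12). |black|=8

Answer: 1 12 N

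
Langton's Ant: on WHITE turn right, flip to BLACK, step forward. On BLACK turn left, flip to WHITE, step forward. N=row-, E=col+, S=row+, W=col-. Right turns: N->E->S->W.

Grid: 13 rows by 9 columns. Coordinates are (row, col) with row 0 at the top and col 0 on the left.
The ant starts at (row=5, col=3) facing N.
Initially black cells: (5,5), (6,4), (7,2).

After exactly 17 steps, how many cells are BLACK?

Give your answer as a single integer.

Answer: 8

Derivation:
Step 1: on WHITE (5,3): turn R to E, flip to black, move to (5,4). |black|=4
Step 2: on WHITE (5,4): turn R to S, flip to black, move to (6,4). |black|=5
Step 3: on BLACK (6,4): turn L to E, flip to white, move to (6,5). |black|=4
Step 4: on WHITE (6,5): turn R to S, flip to black, move to (7,5). |black|=5
Step 5: on WHITE (7,5): turn R to W, flip to black, move to (7,4). |black|=6
Step 6: on WHITE (7,4): turn R to N, flip to black, move to (6,4). |black|=7
Step 7: on WHITE (6,4): turn R to E, flip to black, move to (6,5). |black|=8
Step 8: on BLACK (6,5): turn L to N, flip to white, move to (5,5). |black|=7
Step 9: on BLACK (5,5): turn L to W, flip to white, move to (5,4). |black|=6
Step 10: on BLACK (5,4): turn L to S, flip to white, move to (6,4). |black|=5
Step 11: on BLACK (6,4): turn L to E, flip to white, move to (6,5). |black|=4
Step 12: on WHITE (6,5): turn R to S, flip to black, move to (7,5). |black|=5
Step 13: on BLACK (7,5): turn L to E, flip to white, move to (7,6). |black|=4
Step 14: on WHITE (7,6): turn R to S, flip to black, move to (8,6). |black|=5
Step 15: on WHITE (8,6): turn R to W, flip to black, move to (8,5). |black|=6
Step 16: on WHITE (8,5): turn R to N, flip to black, move to (7,5). |black|=7
Step 17: on WHITE (7,5): turn R to E, flip to black, move to (7,6). |black|=8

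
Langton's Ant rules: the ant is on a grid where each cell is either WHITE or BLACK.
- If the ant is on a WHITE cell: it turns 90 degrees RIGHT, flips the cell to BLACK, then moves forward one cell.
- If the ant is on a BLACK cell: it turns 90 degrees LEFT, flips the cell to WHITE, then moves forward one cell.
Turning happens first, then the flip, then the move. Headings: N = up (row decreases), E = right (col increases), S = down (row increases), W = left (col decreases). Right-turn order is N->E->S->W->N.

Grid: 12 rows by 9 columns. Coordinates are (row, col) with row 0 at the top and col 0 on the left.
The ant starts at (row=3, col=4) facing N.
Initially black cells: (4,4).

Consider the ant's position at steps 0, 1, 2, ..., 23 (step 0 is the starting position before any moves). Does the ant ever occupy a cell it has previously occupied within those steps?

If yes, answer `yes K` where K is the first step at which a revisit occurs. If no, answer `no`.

Step 1: on WHITE (3,4): turn R to E, flip to black, move to (3,5). |black|=2 — new cell
Step 2: on WHITE (3,5): turn R to S, flip to black, move to (4,5). |black|=3 — new cell
Step 3: on WHITE (4,5): turn R to W, flip to black, move to (4,4). |black|=4 — new cell
Step 4: on BLACK (4,4): turn L to S, flip to white, move to (5,4). |black|=3 — new cell
Step 5: on WHITE (5,4): turn R to W, flip to black, move to (5,3). |black|=4 — new cell
Step 6: on WHITE (5,3): turn R to N, flip to black, move to (4,3). |black|=5 — new cell
Step 7: on WHITE (4,3): turn R to E, flip to black, move to (4,4). |black|=6 — REVISIT

Answer: yes 7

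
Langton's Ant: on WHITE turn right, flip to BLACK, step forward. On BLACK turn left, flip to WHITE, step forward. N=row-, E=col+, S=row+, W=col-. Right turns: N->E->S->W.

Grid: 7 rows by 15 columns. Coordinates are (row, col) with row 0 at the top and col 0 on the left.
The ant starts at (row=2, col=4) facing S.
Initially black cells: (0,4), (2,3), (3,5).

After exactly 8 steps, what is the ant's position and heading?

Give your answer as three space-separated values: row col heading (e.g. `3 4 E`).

Answer: 4 4 S

Derivation:
Step 1: on WHITE (2,4): turn R to W, flip to black, move to (2,3). |black|=4
Step 2: on BLACK (2,3): turn L to S, flip to white, move to (3,3). |black|=3
Step 3: on WHITE (3,3): turn R to W, flip to black, move to (3,2). |black|=4
Step 4: on WHITE (3,2): turn R to N, flip to black, move to (2,2). |black|=5
Step 5: on WHITE (2,2): turn R to E, flip to black, move to (2,3). |black|=6
Step 6: on WHITE (2,3): turn R to S, flip to black, move to (3,3). |black|=7
Step 7: on BLACK (3,3): turn L to E, flip to white, move to (3,4). |black|=6
Step 8: on WHITE (3,4): turn R to S, flip to black, move to (4,4). |black|=7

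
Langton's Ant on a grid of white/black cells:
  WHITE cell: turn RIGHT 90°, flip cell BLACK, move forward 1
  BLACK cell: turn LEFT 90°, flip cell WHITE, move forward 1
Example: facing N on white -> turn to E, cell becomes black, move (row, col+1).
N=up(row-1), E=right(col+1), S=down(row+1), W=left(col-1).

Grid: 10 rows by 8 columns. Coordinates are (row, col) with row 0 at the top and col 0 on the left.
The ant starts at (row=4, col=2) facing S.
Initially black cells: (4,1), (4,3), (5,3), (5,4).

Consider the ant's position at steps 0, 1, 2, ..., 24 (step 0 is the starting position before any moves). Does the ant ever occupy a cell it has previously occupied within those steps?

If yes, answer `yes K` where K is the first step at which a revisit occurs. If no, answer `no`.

Step 1: on WHITE (4,2): turn R to W, flip to black, move to (4,1). |black|=5 — new cell
Step 2: on BLACK (4,1): turn L to S, flip to white, move to (5,1). |black|=4 — new cell
Step 3: on WHITE (5,1): turn R to W, flip to black, move to (5,0). |black|=5 — new cell
Step 4: on WHITE (5,0): turn R to N, flip to black, move to (4,0). |black|=6 — new cell
Step 5: on WHITE (4,0): turn R to E, flip to black, move to (4,1). |black|=7 — REVISIT

Answer: yes 5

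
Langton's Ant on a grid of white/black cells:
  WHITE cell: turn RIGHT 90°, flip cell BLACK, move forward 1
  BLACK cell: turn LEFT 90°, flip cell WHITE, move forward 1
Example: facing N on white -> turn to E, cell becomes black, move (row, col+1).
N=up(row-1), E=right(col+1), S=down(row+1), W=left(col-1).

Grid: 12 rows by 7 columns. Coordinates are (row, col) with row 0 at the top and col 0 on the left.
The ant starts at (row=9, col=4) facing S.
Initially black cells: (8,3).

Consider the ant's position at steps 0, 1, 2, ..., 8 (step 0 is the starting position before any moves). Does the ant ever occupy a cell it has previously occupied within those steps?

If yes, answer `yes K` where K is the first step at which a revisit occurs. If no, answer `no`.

Answer: yes 6

Derivation:
Step 1: on WHITE (9,4): turn R to W, flip to black, move to (9,3). |black|=2 — new cell
Step 2: on WHITE (9,3): turn R to N, flip to black, move to (8,3). |black|=3 — new cell
Step 3: on BLACK (8,3): turn L to W, flip to white, move to (8,2). |black|=2 — new cell
Step 4: on WHITE (8,2): turn R to N, flip to black, move to (7,2). |black|=3 — new cell
Step 5: on WHITE (7,2): turn R to E, flip to black, move to (7,3). |black|=4 — new cell
Step 6: on WHITE (7,3): turn R to S, flip to black, move to (8,3). |black|=5 — REVISIT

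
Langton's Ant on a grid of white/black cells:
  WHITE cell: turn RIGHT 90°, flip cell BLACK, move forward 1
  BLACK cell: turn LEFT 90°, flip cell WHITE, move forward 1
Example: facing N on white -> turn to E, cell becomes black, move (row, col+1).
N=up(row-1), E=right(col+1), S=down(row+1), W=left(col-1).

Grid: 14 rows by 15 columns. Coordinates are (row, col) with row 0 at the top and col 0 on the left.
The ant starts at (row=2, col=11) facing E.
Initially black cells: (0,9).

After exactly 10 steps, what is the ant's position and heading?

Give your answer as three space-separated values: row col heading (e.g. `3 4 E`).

Answer: 1 10 W

Derivation:
Step 1: on WHITE (2,11): turn R to S, flip to black, move to (3,11). |black|=2
Step 2: on WHITE (3,11): turn R to W, flip to black, move to (3,10). |black|=3
Step 3: on WHITE (3,10): turn R to N, flip to black, move to (2,10). |black|=4
Step 4: on WHITE (2,10): turn R to E, flip to black, move to (2,11). |black|=5
Step 5: on BLACK (2,11): turn L to N, flip to white, move to (1,11). |black|=4
Step 6: on WHITE (1,11): turn R to E, flip to black, move to (1,12). |black|=5
Step 7: on WHITE (1,12): turn R to S, flip to black, move to (2,12). |black|=6
Step 8: on WHITE (2,12): turn R to W, flip to black, move to (2,11). |black|=7
Step 9: on WHITE (2,11): turn R to N, flip to black, move to (1,11). |black|=8
Step 10: on BLACK (1,11): turn L to W, flip to white, move to (1,10). |black|=7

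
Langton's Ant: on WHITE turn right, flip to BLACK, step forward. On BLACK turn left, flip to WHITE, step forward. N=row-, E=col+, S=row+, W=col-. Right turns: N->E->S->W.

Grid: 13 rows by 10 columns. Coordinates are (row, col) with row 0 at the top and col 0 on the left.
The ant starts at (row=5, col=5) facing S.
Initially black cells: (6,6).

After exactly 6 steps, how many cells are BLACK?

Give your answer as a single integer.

Step 1: on WHITE (5,5): turn R to W, flip to black, move to (5,4). |black|=2
Step 2: on WHITE (5,4): turn R to N, flip to black, move to (4,4). |black|=3
Step 3: on WHITE (4,4): turn R to E, flip to black, move to (4,5). |black|=4
Step 4: on WHITE (4,5): turn R to S, flip to black, move to (5,5). |black|=5
Step 5: on BLACK (5,5): turn L to E, flip to white, move to (5,6). |black|=4
Step 6: on WHITE (5,6): turn R to S, flip to black, move to (6,6). |black|=5

Answer: 5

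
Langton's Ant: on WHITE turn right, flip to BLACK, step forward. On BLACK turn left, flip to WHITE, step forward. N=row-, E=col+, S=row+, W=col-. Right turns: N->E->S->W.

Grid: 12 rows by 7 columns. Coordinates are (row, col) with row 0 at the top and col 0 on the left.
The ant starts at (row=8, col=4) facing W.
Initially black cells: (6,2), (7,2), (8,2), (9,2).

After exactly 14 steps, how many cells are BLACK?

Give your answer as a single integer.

Answer: 14

Derivation:
Step 1: on WHITE (8,4): turn R to N, flip to black, move to (7,4). |black|=5
Step 2: on WHITE (7,4): turn R to E, flip to black, move to (7,5). |black|=6
Step 3: on WHITE (7,5): turn R to S, flip to black, move to (8,5). |black|=7
Step 4: on WHITE (8,5): turn R to W, flip to black, move to (8,4). |black|=8
Step 5: on BLACK (8,4): turn L to S, flip to white, move to (9,4). |black|=7
Step 6: on WHITE (9,4): turn R to W, flip to black, move to (9,3). |black|=8
Step 7: on WHITE (9,3): turn R to N, flip to black, move to (8,3). |black|=9
Step 8: on WHITE (8,3): turn R to E, flip to black, move to (8,4). |black|=10
Step 9: on WHITE (8,4): turn R to S, flip to black, move to (9,4). |black|=11
Step 10: on BLACK (9,4): turn L to E, flip to white, move to (9,5). |black|=10
Step 11: on WHITE (9,5): turn R to S, flip to black, move to (10,5). |black|=11
Step 12: on WHITE (10,5): turn R to W, flip to black, move to (10,4). |black|=12
Step 13: on WHITE (10,4): turn R to N, flip to black, move to (9,4). |black|=13
Step 14: on WHITE (9,4): turn R to E, flip to black, move to (9,5). |black|=14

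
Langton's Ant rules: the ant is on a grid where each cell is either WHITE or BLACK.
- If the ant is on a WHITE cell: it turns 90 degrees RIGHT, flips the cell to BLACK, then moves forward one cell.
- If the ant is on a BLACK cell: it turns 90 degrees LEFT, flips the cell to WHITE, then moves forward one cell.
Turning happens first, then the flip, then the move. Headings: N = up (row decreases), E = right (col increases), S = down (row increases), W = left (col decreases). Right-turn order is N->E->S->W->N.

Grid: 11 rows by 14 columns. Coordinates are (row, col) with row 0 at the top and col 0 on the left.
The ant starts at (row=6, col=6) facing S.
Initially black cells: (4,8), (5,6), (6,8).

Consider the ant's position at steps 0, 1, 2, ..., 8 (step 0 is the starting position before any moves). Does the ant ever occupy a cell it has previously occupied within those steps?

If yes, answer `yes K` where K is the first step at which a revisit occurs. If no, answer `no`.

Answer: yes 7

Derivation:
Step 1: on WHITE (6,6): turn R to W, flip to black, move to (6,5). |black|=4 — new cell
Step 2: on WHITE (6,5): turn R to N, flip to black, move to (5,5). |black|=5 — new cell
Step 3: on WHITE (5,5): turn R to E, flip to black, move to (5,6). |black|=6 — new cell
Step 4: on BLACK (5,6): turn L to N, flip to white, move to (4,6). |black|=5 — new cell
Step 5: on WHITE (4,6): turn R to E, flip to black, move to (4,7). |black|=6 — new cell
Step 6: on WHITE (4,7): turn R to S, flip to black, move to (5,7). |black|=7 — new cell
Step 7: on WHITE (5,7): turn R to W, flip to black, move to (5,6). |black|=8 — REVISIT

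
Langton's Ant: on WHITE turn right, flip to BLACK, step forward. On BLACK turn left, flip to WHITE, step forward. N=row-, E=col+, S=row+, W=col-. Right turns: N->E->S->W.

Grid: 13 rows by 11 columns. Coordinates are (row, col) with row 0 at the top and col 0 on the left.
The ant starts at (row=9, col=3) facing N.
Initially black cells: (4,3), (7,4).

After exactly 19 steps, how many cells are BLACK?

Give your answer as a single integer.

Step 1: on WHITE (9,3): turn R to E, flip to black, move to (9,4). |black|=3
Step 2: on WHITE (9,4): turn R to S, flip to black, move to (10,4). |black|=4
Step 3: on WHITE (10,4): turn R to W, flip to black, move to (10,3). |black|=5
Step 4: on WHITE (10,3): turn R to N, flip to black, move to (9,3). |black|=6
Step 5: on BLACK (9,3): turn L to W, flip to white, move to (9,2). |black|=5
Step 6: on WHITE (9,2): turn R to N, flip to black, move to (8,2). |black|=6
Step 7: on WHITE (8,2): turn R to E, flip to black, move to (8,3). |black|=7
Step 8: on WHITE (8,3): turn R to S, flip to black, move to (9,3). |black|=8
Step 9: on WHITE (9,3): turn R to W, flip to black, move to (9,2). |black|=9
Step 10: on BLACK (9,2): turn L to S, flip to white, move to (10,2). |black|=8
Step 11: on WHITE (10,2): turn R to W, flip to black, move to (10,1). |black|=9
Step 12: on WHITE (10,1): turn R to N, flip to black, move to (9,1). |black|=10
Step 13: on WHITE (9,1): turn R to E, flip to black, move to (9,2). |black|=11
Step 14: on WHITE (9,2): turn R to S, flip to black, move to (10,2). |black|=12
Step 15: on BLACK (10,2): turn L to E, flip to white, move to (10,3). |black|=11
Step 16: on BLACK (10,3): turn L to N, flip to white, move to (9,3). |black|=10
Step 17: on BLACK (9,3): turn L to W, flip to white, move to (9,2). |black|=9
Step 18: on BLACK (9,2): turn L to S, flip to white, move to (10,2). |black|=8
Step 19: on WHITE (10,2): turn R to W, flip to black, move to (10,1). |black|=9

Answer: 9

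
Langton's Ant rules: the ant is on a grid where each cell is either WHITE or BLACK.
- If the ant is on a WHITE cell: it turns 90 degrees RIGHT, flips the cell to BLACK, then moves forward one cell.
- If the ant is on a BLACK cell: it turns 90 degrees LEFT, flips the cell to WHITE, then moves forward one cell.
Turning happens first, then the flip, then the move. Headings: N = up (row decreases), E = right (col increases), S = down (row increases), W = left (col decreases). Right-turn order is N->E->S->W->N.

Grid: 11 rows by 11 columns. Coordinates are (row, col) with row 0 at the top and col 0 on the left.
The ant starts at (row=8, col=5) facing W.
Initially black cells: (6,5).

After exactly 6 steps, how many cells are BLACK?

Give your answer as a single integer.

Answer: 5

Derivation:
Step 1: on WHITE (8,5): turn R to N, flip to black, move to (7,5). |black|=2
Step 2: on WHITE (7,5): turn R to E, flip to black, move to (7,6). |black|=3
Step 3: on WHITE (7,6): turn R to S, flip to black, move to (8,6). |black|=4
Step 4: on WHITE (8,6): turn R to W, flip to black, move to (8,5). |black|=5
Step 5: on BLACK (8,5): turn L to S, flip to white, move to (9,5). |black|=4
Step 6: on WHITE (9,5): turn R to W, flip to black, move to (9,4). |black|=5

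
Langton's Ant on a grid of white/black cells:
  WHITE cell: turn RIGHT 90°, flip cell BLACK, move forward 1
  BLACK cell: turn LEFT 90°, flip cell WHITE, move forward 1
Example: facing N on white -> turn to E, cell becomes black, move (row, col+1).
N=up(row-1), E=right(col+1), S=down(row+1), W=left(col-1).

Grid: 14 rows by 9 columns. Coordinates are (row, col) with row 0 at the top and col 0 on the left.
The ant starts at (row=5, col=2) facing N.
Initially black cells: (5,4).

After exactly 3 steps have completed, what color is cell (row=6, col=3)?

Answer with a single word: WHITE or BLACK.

Answer: BLACK

Derivation:
Step 1: on WHITE (5,2): turn R to E, flip to black, move to (5,3). |black|=2
Step 2: on WHITE (5,3): turn R to S, flip to black, move to (6,3). |black|=3
Step 3: on WHITE (6,3): turn R to W, flip to black, move to (6,2). |black|=4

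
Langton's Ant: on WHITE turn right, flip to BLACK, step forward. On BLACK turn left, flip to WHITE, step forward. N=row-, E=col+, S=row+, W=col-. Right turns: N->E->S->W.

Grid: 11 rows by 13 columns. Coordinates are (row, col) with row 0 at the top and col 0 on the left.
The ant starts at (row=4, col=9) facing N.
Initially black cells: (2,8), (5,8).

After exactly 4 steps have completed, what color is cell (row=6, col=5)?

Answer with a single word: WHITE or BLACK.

Answer: WHITE

Derivation:
Step 1: on WHITE (4,9): turn R to E, flip to black, move to (4,10). |black|=3
Step 2: on WHITE (4,10): turn R to S, flip to black, move to (5,10). |black|=4
Step 3: on WHITE (5,10): turn R to W, flip to black, move to (5,9). |black|=5
Step 4: on WHITE (5,9): turn R to N, flip to black, move to (4,9). |black|=6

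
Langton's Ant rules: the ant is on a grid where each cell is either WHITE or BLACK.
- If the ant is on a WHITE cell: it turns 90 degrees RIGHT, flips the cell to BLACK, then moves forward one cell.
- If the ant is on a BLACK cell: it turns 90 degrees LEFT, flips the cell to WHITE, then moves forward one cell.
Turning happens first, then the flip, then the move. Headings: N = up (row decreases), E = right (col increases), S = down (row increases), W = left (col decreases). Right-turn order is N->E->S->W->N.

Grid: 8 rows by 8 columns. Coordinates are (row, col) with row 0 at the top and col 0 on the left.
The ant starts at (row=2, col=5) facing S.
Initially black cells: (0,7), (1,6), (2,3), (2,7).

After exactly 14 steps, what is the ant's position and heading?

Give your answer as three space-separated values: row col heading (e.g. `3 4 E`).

Answer: 3 6 S

Derivation:
Step 1: on WHITE (2,5): turn R to W, flip to black, move to (2,4). |black|=5
Step 2: on WHITE (2,4): turn R to N, flip to black, move to (1,4). |black|=6
Step 3: on WHITE (1,4): turn R to E, flip to black, move to (1,5). |black|=7
Step 4: on WHITE (1,5): turn R to S, flip to black, move to (2,5). |black|=8
Step 5: on BLACK (2,5): turn L to E, flip to white, move to (2,6). |black|=7
Step 6: on WHITE (2,6): turn R to S, flip to black, move to (3,6). |black|=8
Step 7: on WHITE (3,6): turn R to W, flip to black, move to (3,5). |black|=9
Step 8: on WHITE (3,5): turn R to N, flip to black, move to (2,5). |black|=10
Step 9: on WHITE (2,5): turn R to E, flip to black, move to (2,6). |black|=11
Step 10: on BLACK (2,6): turn L to N, flip to white, move to (1,6). |black|=10
Step 11: on BLACK (1,6): turn L to W, flip to white, move to (1,5). |black|=9
Step 12: on BLACK (1,5): turn L to S, flip to white, move to (2,5). |black|=8
Step 13: on BLACK (2,5): turn L to E, flip to white, move to (2,6). |black|=7
Step 14: on WHITE (2,6): turn R to S, flip to black, move to (3,6). |black|=8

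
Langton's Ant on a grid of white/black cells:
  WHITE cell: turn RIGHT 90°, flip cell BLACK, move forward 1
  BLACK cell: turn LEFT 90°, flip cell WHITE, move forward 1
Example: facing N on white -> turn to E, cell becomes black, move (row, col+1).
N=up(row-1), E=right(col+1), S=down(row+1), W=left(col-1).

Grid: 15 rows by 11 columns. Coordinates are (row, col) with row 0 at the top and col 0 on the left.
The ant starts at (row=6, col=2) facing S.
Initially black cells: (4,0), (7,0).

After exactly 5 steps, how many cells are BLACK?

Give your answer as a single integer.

Answer: 5

Derivation:
Step 1: on WHITE (6,2): turn R to W, flip to black, move to (6,1). |black|=3
Step 2: on WHITE (6,1): turn R to N, flip to black, move to (5,1). |black|=4
Step 3: on WHITE (5,1): turn R to E, flip to black, move to (5,2). |black|=5
Step 4: on WHITE (5,2): turn R to S, flip to black, move to (6,2). |black|=6
Step 5: on BLACK (6,2): turn L to E, flip to white, move to (6,3). |black|=5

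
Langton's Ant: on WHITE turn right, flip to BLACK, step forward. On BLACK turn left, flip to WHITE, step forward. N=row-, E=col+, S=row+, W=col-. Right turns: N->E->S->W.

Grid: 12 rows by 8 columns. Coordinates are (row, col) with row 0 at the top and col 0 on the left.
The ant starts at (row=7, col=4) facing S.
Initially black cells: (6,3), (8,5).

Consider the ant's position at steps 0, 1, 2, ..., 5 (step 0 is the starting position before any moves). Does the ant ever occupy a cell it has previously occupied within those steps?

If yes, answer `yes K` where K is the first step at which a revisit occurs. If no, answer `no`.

Answer: no

Derivation:
Step 1: on WHITE (7,4): turn R to W, flip to black, move to (7,3). |black|=3 — new cell
Step 2: on WHITE (7,3): turn R to N, flip to black, move to (6,3). |black|=4 — new cell
Step 3: on BLACK (6,3): turn L to W, flip to white, move to (6,2). |black|=3 — new cell
Step 4: on WHITE (6,2): turn R to N, flip to black, move to (5,2). |black|=4 — new cell
Step 5: on WHITE (5,2): turn R to E, flip to black, move to (5,3). |black|=5 — new cell
No revisit within 5 steps.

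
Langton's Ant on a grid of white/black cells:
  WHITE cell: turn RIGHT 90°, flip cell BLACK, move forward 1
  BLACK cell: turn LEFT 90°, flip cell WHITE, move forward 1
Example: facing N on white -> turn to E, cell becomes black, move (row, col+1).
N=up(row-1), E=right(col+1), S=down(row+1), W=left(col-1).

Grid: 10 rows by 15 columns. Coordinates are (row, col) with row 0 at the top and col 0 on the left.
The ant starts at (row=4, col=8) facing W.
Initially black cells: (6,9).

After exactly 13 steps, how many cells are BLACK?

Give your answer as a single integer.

Step 1: on WHITE (4,8): turn R to N, flip to black, move to (3,8). |black|=2
Step 2: on WHITE (3,8): turn R to E, flip to black, move to (3,9). |black|=3
Step 3: on WHITE (3,9): turn R to S, flip to black, move to (4,9). |black|=4
Step 4: on WHITE (4,9): turn R to W, flip to black, move to (4,8). |black|=5
Step 5: on BLACK (4,8): turn L to S, flip to white, move to (5,8). |black|=4
Step 6: on WHITE (5,8): turn R to W, flip to black, move to (5,7). |black|=5
Step 7: on WHITE (5,7): turn R to N, flip to black, move to (4,7). |black|=6
Step 8: on WHITE (4,7): turn R to E, flip to black, move to (4,8). |black|=7
Step 9: on WHITE (4,8): turn R to S, flip to black, move to (5,8). |black|=8
Step 10: on BLACK (5,8): turn L to E, flip to white, move to (5,9). |black|=7
Step 11: on WHITE (5,9): turn R to S, flip to black, move to (6,9). |black|=8
Step 12: on BLACK (6,9): turn L to E, flip to white, move to (6,10). |black|=7
Step 13: on WHITE (6,10): turn R to S, flip to black, move to (7,10). |black|=8

Answer: 8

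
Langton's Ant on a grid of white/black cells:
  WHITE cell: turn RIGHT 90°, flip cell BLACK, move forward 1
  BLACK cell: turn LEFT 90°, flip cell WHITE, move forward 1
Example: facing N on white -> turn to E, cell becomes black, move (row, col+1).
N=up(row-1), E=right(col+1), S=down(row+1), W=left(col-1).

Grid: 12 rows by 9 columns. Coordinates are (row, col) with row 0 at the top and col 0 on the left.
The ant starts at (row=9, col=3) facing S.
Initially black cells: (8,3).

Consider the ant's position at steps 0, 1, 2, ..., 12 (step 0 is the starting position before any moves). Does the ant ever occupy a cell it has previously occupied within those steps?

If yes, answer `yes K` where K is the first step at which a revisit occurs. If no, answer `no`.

Answer: yes 7

Derivation:
Step 1: on WHITE (9,3): turn R to W, flip to black, move to (9,2). |black|=2 — new cell
Step 2: on WHITE (9,2): turn R to N, flip to black, move to (8,2). |black|=3 — new cell
Step 3: on WHITE (8,2): turn R to E, flip to black, move to (8,3). |black|=4 — new cell
Step 4: on BLACK (8,3): turn L to N, flip to white, move to (7,3). |black|=3 — new cell
Step 5: on WHITE (7,3): turn R to E, flip to black, move to (7,4). |black|=4 — new cell
Step 6: on WHITE (7,4): turn R to S, flip to black, move to (8,4). |black|=5 — new cell
Step 7: on WHITE (8,4): turn R to W, flip to black, move to (8,3). |black|=6 — REVISIT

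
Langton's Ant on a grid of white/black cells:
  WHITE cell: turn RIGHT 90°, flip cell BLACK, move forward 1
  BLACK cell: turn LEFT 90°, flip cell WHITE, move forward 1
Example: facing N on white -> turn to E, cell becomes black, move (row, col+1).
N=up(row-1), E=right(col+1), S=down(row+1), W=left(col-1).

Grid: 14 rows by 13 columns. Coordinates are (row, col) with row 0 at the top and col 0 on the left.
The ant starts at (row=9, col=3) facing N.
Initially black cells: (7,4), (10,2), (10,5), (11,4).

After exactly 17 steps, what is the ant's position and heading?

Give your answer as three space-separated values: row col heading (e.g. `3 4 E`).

Answer: 7 2 E

Derivation:
Step 1: on WHITE (9,3): turn R to E, flip to black, move to (9,4). |black|=5
Step 2: on WHITE (9,4): turn R to S, flip to black, move to (10,4). |black|=6
Step 3: on WHITE (10,4): turn R to W, flip to black, move to (10,3). |black|=7
Step 4: on WHITE (10,3): turn R to N, flip to black, move to (9,3). |black|=8
Step 5: on BLACK (9,3): turn L to W, flip to white, move to (9,2). |black|=7
Step 6: on WHITE (9,2): turn R to N, flip to black, move to (8,2). |black|=8
Step 7: on WHITE (8,2): turn R to E, flip to black, move to (8,3). |black|=9
Step 8: on WHITE (8,3): turn R to S, flip to black, move to (9,3). |black|=10
Step 9: on WHITE (9,3): turn R to W, flip to black, move to (9,2). |black|=11
Step 10: on BLACK (9,2): turn L to S, flip to white, move to (10,2). |black|=10
Step 11: on BLACK (10,2): turn L to E, flip to white, move to (10,3). |black|=9
Step 12: on BLACK (10,3): turn L to N, flip to white, move to (9,3). |black|=8
Step 13: on BLACK (9,3): turn L to W, flip to white, move to (9,2). |black|=7
Step 14: on WHITE (9,2): turn R to N, flip to black, move to (8,2). |black|=8
Step 15: on BLACK (8,2): turn L to W, flip to white, move to (8,1). |black|=7
Step 16: on WHITE (8,1): turn R to N, flip to black, move to (7,1). |black|=8
Step 17: on WHITE (7,1): turn R to E, flip to black, move to (7,2). |black|=9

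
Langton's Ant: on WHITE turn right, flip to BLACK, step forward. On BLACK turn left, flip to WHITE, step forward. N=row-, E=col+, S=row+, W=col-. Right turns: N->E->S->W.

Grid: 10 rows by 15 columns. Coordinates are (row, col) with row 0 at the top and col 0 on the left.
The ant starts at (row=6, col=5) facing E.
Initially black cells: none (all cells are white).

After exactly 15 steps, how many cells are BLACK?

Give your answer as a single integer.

Answer: 9

Derivation:
Step 1: on WHITE (6,5): turn R to S, flip to black, move to (7,5). |black|=1
Step 2: on WHITE (7,5): turn R to W, flip to black, move to (7,4). |black|=2
Step 3: on WHITE (7,4): turn R to N, flip to black, move to (6,4). |black|=3
Step 4: on WHITE (6,4): turn R to E, flip to black, move to (6,5). |black|=4
Step 5: on BLACK (6,5): turn L to N, flip to white, move to (5,5). |black|=3
Step 6: on WHITE (5,5): turn R to E, flip to black, move to (5,6). |black|=4
Step 7: on WHITE (5,6): turn R to S, flip to black, move to (6,6). |black|=5
Step 8: on WHITE (6,6): turn R to W, flip to black, move to (6,5). |black|=6
Step 9: on WHITE (6,5): turn R to N, flip to black, move to (5,5). |black|=7
Step 10: on BLACK (5,5): turn L to W, flip to white, move to (5,4). |black|=6
Step 11: on WHITE (5,4): turn R to N, flip to black, move to (4,4). |black|=7
Step 12: on WHITE (4,4): turn R to E, flip to black, move to (4,5). |black|=8
Step 13: on WHITE (4,5): turn R to S, flip to black, move to (5,5). |black|=9
Step 14: on WHITE (5,5): turn R to W, flip to black, move to (5,4). |black|=10
Step 15: on BLACK (5,4): turn L to S, flip to white, move to (6,4). |black|=9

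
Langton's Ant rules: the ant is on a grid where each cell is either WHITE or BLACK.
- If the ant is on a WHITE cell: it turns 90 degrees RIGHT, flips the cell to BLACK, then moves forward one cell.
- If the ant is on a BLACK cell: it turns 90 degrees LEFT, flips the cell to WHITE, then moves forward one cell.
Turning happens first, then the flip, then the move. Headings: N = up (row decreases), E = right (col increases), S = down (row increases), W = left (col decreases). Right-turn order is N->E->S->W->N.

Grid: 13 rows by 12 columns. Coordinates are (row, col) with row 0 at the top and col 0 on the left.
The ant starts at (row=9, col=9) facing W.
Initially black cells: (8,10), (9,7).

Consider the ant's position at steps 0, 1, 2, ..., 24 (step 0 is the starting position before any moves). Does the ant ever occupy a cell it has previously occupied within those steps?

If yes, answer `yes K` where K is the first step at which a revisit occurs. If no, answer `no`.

Step 1: on WHITE (9,9): turn R to N, flip to black, move to (8,9). |black|=3 — new cell
Step 2: on WHITE (8,9): turn R to E, flip to black, move to (8,10). |black|=4 — new cell
Step 3: on BLACK (8,10): turn L to N, flip to white, move to (7,10). |black|=3 — new cell
Step 4: on WHITE (7,10): turn R to E, flip to black, move to (7,11). |black|=4 — new cell
Step 5: on WHITE (7,11): turn R to S, flip to black, move to (8,11). |black|=5 — new cell
Step 6: on WHITE (8,11): turn R to W, flip to black, move to (8,10). |black|=6 — REVISIT

Answer: yes 6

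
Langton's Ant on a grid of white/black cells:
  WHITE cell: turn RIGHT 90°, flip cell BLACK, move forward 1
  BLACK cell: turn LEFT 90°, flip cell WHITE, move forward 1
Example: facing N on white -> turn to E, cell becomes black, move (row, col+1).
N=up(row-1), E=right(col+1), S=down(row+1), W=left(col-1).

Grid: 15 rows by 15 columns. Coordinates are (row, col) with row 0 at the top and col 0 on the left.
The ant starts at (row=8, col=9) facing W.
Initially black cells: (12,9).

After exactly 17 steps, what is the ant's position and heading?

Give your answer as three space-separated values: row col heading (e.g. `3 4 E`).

Step 1: on WHITE (8,9): turn R to N, flip to black, move to (7,9). |black|=2
Step 2: on WHITE (7,9): turn R to E, flip to black, move to (7,10). |black|=3
Step 3: on WHITE (7,10): turn R to S, flip to black, move to (8,10). |black|=4
Step 4: on WHITE (8,10): turn R to W, flip to black, move to (8,9). |black|=5
Step 5: on BLACK (8,9): turn L to S, flip to white, move to (9,9). |black|=4
Step 6: on WHITE (9,9): turn R to W, flip to black, move to (9,8). |black|=5
Step 7: on WHITE (9,8): turn R to N, flip to black, move to (8,8). |black|=6
Step 8: on WHITE (8,8): turn R to E, flip to black, move to (8,9). |black|=7
Step 9: on WHITE (8,9): turn R to S, flip to black, move to (9,9). |black|=8
Step 10: on BLACK (9,9): turn L to E, flip to white, move to (9,10). |black|=7
Step 11: on WHITE (9,10): turn R to S, flip to black, move to (10,10). |black|=8
Step 12: on WHITE (10,10): turn R to W, flip to black, move to (10,9). |black|=9
Step 13: on WHITE (10,9): turn R to N, flip to black, move to (9,9). |black|=10
Step 14: on WHITE (9,9): turn R to E, flip to black, move to (9,10). |black|=11
Step 15: on BLACK (9,10): turn L to N, flip to white, move to (8,10). |black|=10
Step 16: on BLACK (8,10): turn L to W, flip to white, move to (8,9). |black|=9
Step 17: on BLACK (8,9): turn L to S, flip to white, move to (9,9). |black|=8

Answer: 9 9 S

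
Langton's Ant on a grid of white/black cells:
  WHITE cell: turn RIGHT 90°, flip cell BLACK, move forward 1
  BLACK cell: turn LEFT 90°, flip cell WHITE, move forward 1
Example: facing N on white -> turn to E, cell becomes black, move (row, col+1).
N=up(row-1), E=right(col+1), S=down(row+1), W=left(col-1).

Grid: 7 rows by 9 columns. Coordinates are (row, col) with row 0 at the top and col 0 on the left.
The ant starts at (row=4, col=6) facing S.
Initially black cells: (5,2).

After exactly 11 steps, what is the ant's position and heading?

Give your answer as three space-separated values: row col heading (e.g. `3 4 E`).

Step 1: on WHITE (4,6): turn R to W, flip to black, move to (4,5). |black|=2
Step 2: on WHITE (4,5): turn R to N, flip to black, move to (3,5). |black|=3
Step 3: on WHITE (3,5): turn R to E, flip to black, move to (3,6). |black|=4
Step 4: on WHITE (3,6): turn R to S, flip to black, move to (4,6). |black|=5
Step 5: on BLACK (4,6): turn L to E, flip to white, move to (4,7). |black|=4
Step 6: on WHITE (4,7): turn R to S, flip to black, move to (5,7). |black|=5
Step 7: on WHITE (5,7): turn R to W, flip to black, move to (5,6). |black|=6
Step 8: on WHITE (5,6): turn R to N, flip to black, move to (4,6). |black|=7
Step 9: on WHITE (4,6): turn R to E, flip to black, move to (4,7). |black|=8
Step 10: on BLACK (4,7): turn L to N, flip to white, move to (3,7). |black|=7
Step 11: on WHITE (3,7): turn R to E, flip to black, move to (3,8). |black|=8

Answer: 3 8 E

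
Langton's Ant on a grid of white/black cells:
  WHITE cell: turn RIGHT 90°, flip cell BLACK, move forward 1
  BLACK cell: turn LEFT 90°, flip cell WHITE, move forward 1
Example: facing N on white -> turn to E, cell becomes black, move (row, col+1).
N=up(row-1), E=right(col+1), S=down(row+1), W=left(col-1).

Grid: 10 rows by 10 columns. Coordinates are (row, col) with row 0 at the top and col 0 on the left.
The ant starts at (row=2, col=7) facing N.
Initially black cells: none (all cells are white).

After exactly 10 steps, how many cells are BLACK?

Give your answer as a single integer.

Answer: 6

Derivation:
Step 1: on WHITE (2,7): turn R to E, flip to black, move to (2,8). |black|=1
Step 2: on WHITE (2,8): turn R to S, flip to black, move to (3,8). |black|=2
Step 3: on WHITE (3,8): turn R to W, flip to black, move to (3,7). |black|=3
Step 4: on WHITE (3,7): turn R to N, flip to black, move to (2,7). |black|=4
Step 5: on BLACK (2,7): turn L to W, flip to white, move to (2,6). |black|=3
Step 6: on WHITE (2,6): turn R to N, flip to black, move to (1,6). |black|=4
Step 7: on WHITE (1,6): turn R to E, flip to black, move to (1,7). |black|=5
Step 8: on WHITE (1,7): turn R to S, flip to black, move to (2,7). |black|=6
Step 9: on WHITE (2,7): turn R to W, flip to black, move to (2,6). |black|=7
Step 10: on BLACK (2,6): turn L to S, flip to white, move to (3,6). |black|=6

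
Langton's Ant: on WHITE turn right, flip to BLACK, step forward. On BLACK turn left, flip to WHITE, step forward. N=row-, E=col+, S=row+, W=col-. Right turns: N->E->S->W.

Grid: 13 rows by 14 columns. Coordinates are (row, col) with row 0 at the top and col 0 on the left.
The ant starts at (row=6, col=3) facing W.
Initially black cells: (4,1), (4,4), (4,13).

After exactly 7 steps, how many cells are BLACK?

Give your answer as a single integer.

Step 1: on WHITE (6,3): turn R to N, flip to black, move to (5,3). |black|=4
Step 2: on WHITE (5,3): turn R to E, flip to black, move to (5,4). |black|=5
Step 3: on WHITE (5,4): turn R to S, flip to black, move to (6,4). |black|=6
Step 4: on WHITE (6,4): turn R to W, flip to black, move to (6,3). |black|=7
Step 5: on BLACK (6,3): turn L to S, flip to white, move to (7,3). |black|=6
Step 6: on WHITE (7,3): turn R to W, flip to black, move to (7,2). |black|=7
Step 7: on WHITE (7,2): turn R to N, flip to black, move to (6,2). |black|=8

Answer: 8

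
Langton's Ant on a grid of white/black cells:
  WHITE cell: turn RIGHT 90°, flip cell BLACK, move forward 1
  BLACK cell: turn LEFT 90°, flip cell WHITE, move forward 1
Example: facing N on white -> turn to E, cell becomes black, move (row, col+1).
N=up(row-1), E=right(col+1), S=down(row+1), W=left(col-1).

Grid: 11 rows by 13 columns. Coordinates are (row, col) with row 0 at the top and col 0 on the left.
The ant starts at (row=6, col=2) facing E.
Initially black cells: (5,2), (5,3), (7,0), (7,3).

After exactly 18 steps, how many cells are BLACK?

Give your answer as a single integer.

Answer: 10

Derivation:
Step 1: on WHITE (6,2): turn R to S, flip to black, move to (7,2). |black|=5
Step 2: on WHITE (7,2): turn R to W, flip to black, move to (7,1). |black|=6
Step 3: on WHITE (7,1): turn R to N, flip to black, move to (6,1). |black|=7
Step 4: on WHITE (6,1): turn R to E, flip to black, move to (6,2). |black|=8
Step 5: on BLACK (6,2): turn L to N, flip to white, move to (5,2). |black|=7
Step 6: on BLACK (5,2): turn L to W, flip to white, move to (5,1). |black|=6
Step 7: on WHITE (5,1): turn R to N, flip to black, move to (4,1). |black|=7
Step 8: on WHITE (4,1): turn R to E, flip to black, move to (4,2). |black|=8
Step 9: on WHITE (4,2): turn R to S, flip to black, move to (5,2). |black|=9
Step 10: on WHITE (5,2): turn R to W, flip to black, move to (5,1). |black|=10
Step 11: on BLACK (5,1): turn L to S, flip to white, move to (6,1). |black|=9
Step 12: on BLACK (6,1): turn L to E, flip to white, move to (6,2). |black|=8
Step 13: on WHITE (6,2): turn R to S, flip to black, move to (7,2). |black|=9
Step 14: on BLACK (7,2): turn L to E, flip to white, move to (7,3). |black|=8
Step 15: on BLACK (7,3): turn L to N, flip to white, move to (6,3). |black|=7
Step 16: on WHITE (6,3): turn R to E, flip to black, move to (6,4). |black|=8
Step 17: on WHITE (6,4): turn R to S, flip to black, move to (7,4). |black|=9
Step 18: on WHITE (7,4): turn R to W, flip to black, move to (7,3). |black|=10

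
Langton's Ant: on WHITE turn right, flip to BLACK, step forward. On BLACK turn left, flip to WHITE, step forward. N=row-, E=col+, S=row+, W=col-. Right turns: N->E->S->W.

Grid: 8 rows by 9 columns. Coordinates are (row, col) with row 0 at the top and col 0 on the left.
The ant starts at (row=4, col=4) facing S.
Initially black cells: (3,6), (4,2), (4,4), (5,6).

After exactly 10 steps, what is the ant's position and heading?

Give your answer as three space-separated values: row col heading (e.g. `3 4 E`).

Answer: 3 7 S

Derivation:
Step 1: on BLACK (4,4): turn L to E, flip to white, move to (4,5). |black|=3
Step 2: on WHITE (4,5): turn R to S, flip to black, move to (5,5). |black|=4
Step 3: on WHITE (5,5): turn R to W, flip to black, move to (5,4). |black|=5
Step 4: on WHITE (5,4): turn R to N, flip to black, move to (4,4). |black|=6
Step 5: on WHITE (4,4): turn R to E, flip to black, move to (4,5). |black|=7
Step 6: on BLACK (4,5): turn L to N, flip to white, move to (3,5). |black|=6
Step 7: on WHITE (3,5): turn R to E, flip to black, move to (3,6). |black|=7
Step 8: on BLACK (3,6): turn L to N, flip to white, move to (2,6). |black|=6
Step 9: on WHITE (2,6): turn R to E, flip to black, move to (2,7). |black|=7
Step 10: on WHITE (2,7): turn R to S, flip to black, move to (3,7). |black|=8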